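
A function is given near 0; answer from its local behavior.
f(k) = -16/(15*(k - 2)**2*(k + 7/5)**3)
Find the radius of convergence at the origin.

Denominator factor (k + 7/5)^3: pole of order 3 at -7/5, modulus 7/5.
Denominator factor (k - 2)^2: pole of order 2 at 2, modulus 2.
The radius of convergence is the smallest modulus among the singular points: 7/5.

The radius of convergence is 7/5.


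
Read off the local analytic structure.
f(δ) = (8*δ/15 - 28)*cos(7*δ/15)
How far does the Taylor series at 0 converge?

The radius of convergence is infinite.

The factor cos(7*δ/15) is entire and contributes no finite singular point.
The polynomial part has no poles.
No finite singular points: the Taylor series at 0 converges everywhere.


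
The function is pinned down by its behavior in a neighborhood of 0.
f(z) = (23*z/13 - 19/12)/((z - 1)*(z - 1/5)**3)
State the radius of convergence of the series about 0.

The radius of convergence is 1/5.

Denominator factor (z - 1/5)^3: pole of order 3 at 1/5, modulus 1/5.
Denominator factor (z - 1): pole of order 1 at 1, modulus 1.
The radius of convergence is the smallest modulus among the singular points: 1/5.


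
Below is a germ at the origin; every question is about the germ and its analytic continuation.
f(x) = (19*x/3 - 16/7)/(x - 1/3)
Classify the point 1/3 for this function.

The point is a pole of order 1.

The denominator factor x - 1/3 vanishes at 1/3 and appears to the power 1; the numerator there equals -11/63, nonzero, and no other factor vanishes.
Hence a pole whose order is the multiplicity, 1.


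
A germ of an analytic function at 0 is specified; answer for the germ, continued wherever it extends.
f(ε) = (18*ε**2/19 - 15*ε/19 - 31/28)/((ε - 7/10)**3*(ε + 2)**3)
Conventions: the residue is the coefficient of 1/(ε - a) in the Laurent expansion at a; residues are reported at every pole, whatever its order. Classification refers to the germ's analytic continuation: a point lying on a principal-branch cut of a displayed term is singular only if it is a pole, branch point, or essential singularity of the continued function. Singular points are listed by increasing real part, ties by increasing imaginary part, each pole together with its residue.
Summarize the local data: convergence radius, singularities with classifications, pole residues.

Denominator factor (ε - 7/10)^3: pole of order 3 at 7/10, modulus 7/10.
Denominator factor (ε + 2)^3: pole of order 3 at -2, modulus 2.
The radius of convergence is the smallest modulus among the singular points: 7/10.
At the order-3 pole -2 set g(ε) = (ε - (-2))^3*f(ε) = (18*ε**2/19 - 15*ε/19 - 31/28)/(ε - 7/10)**3.
Order-3 pole: residue = g''(a)/2; g''(-2) = 40924000/636134877, so the residue is 20462000/636134877.
At the order-3 pole 7/10 set g(ε) = (ε - (7/10))^3*f(ε) = (18*ε**2/19 - 15*ε/19 - 31/28)/(ε + 2)**3.
Order-3 pole: residue = g''(a)/2; g''(7/10) = -40924000/636134877, so the residue is -20462000/636134877.
List the singular points by increasing real part (a conjugate pair: the negative imaginary part first).

Radius of convergence at 0: 7/10.
At -2: a pole of order 3; residue 20462000/636134877.
At 7/10: a pole of order 3; residue -20462000/636134877.


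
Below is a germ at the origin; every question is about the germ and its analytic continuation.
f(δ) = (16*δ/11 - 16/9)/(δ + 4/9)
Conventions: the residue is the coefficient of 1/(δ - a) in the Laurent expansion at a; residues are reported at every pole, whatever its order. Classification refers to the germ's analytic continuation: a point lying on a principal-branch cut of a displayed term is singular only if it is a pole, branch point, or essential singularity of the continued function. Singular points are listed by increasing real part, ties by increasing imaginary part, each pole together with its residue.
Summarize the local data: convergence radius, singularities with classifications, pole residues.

Denominator factor (δ + 4/9): pole of order 1 at -4/9, modulus 4/9.
The radius of convergence is the smallest modulus among the singular points: 4/9.
At the order-1 pole -4/9 set g(δ) = (δ - (-4/9))*f(δ) = 16*δ/11 - 16/9.
Simple pole: residue = g(a) at a = -4/9, which is -80/33.

Radius of convergence at 0: 4/9.
At -4/9: a pole of order 1; residue -80/33.


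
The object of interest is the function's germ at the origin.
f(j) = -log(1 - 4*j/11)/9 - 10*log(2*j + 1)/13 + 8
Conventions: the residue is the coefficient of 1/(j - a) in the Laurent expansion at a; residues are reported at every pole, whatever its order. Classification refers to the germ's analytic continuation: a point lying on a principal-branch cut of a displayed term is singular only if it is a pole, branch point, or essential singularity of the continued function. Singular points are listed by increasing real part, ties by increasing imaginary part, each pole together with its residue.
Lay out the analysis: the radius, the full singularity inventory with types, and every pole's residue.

Radius of convergence at 0: 1/2.
At -1/2: a logarithmic branch point.
At 11/4: a logarithmic branch point.

Branch term (-1/9)*log(1 - j/(11/4)): its argument vanishes at j = 11/4, a logarithmic branch point, modulus 11/4.
Branch term (-10/13)*log(1 - j/(-1/2)): its argument vanishes at j = -1/2, a logarithmic branch point, modulus 1/2.
The radius of convergence is the smallest modulus among the singular points: 1/2.
List the singular points by increasing real part (a conjugate pair: the negative imaginary part first).


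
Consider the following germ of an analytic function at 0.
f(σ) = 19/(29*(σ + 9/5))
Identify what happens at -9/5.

The point is a pole of order 1.

The denominator factor σ + 9/5 vanishes at -9/5 and appears to the power 1; the numerator there equals 19/29, nonzero, and no other factor vanishes.
Hence a pole whose order is the multiplicity, 1.


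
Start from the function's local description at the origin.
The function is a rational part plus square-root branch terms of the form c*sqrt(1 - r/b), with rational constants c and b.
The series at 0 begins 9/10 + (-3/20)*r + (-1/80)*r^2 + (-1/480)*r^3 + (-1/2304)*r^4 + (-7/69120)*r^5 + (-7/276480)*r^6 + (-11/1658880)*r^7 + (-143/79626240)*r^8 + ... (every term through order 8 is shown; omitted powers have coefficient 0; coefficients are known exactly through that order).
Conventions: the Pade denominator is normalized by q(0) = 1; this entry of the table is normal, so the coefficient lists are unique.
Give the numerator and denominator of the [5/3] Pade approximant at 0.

The Pade approximant has numerator coefficients [9/10, -21/32, 5/32, -5/384, 1/4608, 1/552960]; denominator coefficients [1, -9/16, 3/32, -5/1152].

Taylor coefficients needed (read off): a_0 = 9/10, a_1 = -3/20, a_2 = -1/80, a_3 = -1/480, a_4 = -1/2304, a_5 = -7/69120, a_6 = -7/276480, a_7 = -11/1658880, a_8 = -143/79626240.
Write the denominator as Q(r) = 1 + q1*r + q2*r^2 + q3*r^3. Requiring Q*f - P = O(r^9) with deg P <= 5 kills the coefficients of r^6..r^8 in Q*f:
  r^6: a_6 + q1*a_5 + q2*a_4 + q3*a_3 = 0, i.e. -7/276480 + (-7/69120)*q1 + (-1/2304)*q2 + (-1/480)*q3 = 0.
  r^7: a_7 + q1*a_6 + q2*a_5 + q3*a_4 = 0, i.e. -11/1658880 + (-7/276480)*q1 + (-7/69120)*q2 + (-1/2304)*q3 = 0.
  r^8: a_8 + q1*a_7 + q2*a_6 + q3*a_5 = 0, i.e. -143/79626240 + (-11/1658880)*q1 + (-7/276480)*q2 + (-7/69120)*q3 = 0.
Solving this linear system: q1 = -9/16, q2 = 3/32, q3 = -5/1152.
The numerator is Q*f truncated at degree 5: P0 = a_0 = 9/10; P1 = a_1 + q1*a_0 = -21/32; P2 = a_2 + q1*a_1 + q2*a_0 = 5/32; P3 = a_3 + q1*a_2 + q2*a_1 + q3*a_0 = -5/384; P4 = a_4 + q1*a_3 + q2*a_2 + q3*a_1 = 1/4608; P5 = a_5 + q1*a_4 + q2*a_3 + q3*a_2 = 1/552960.


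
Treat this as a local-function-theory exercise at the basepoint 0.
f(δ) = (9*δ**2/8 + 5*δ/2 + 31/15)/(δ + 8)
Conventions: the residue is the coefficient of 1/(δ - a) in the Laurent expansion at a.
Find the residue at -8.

The residue is 811/15.

At the order-1 pole -8 set g(δ) = (δ - (-8))*f(δ) = 9*δ**2/8 + 5*δ/2 + 31/15.
Simple pole: residue = g(a) at a = -8, which is 811/15.


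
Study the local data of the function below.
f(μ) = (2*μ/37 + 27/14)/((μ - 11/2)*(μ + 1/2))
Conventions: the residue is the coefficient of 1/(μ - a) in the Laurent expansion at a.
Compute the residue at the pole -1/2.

At the order-1 pole -1/2 set g(μ) = (μ - (-1/2))*f(μ) = (2*μ/37 + 27/14)/(μ - 11/2).
Simple pole: residue = g(a) at a = -1/2, which is -985/3108.

The residue is -985/3108.


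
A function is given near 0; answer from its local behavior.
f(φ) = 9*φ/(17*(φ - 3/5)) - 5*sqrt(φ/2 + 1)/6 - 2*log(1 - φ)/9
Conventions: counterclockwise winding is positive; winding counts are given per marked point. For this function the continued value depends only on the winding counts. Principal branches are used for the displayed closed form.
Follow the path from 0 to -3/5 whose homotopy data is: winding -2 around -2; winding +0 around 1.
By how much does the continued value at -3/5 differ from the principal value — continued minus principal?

The rational part is single-valued and drops out of the difference; each branch term changes only by its own monodromy.
(-5/6)*sqrt(1 - φ/(-2)): winding -2 is even, the square root returns to the same sheet, contribution 0.
(-2/9)*log(1 - φ/(1)): winding 0 around 1, so this term returns to its principal value, contribution 0.
Summing the contributions at φ = -3/5 gives 0.

Continued minus principal equals 0.


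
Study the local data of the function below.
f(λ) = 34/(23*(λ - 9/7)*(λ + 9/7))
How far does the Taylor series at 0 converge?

The radius of convergence is 9/7.

Denominator factor (λ + 9/7): pole of order 1 at -9/7, modulus 9/7.
Denominator factor (λ - 9/7): pole of order 1 at 9/7, modulus 9/7.
The radius of convergence is the smallest modulus among the singular points: 9/7.


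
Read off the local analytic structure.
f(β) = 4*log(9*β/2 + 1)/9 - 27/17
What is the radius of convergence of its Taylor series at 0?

Branch term (4/9)*log(1 - β/(-2/9)): its argument vanishes at β = -2/9, a logarithmic branch point, modulus 2/9.
The radius of convergence is the smallest modulus among the singular points: 2/9.

The radius of convergence is 2/9.


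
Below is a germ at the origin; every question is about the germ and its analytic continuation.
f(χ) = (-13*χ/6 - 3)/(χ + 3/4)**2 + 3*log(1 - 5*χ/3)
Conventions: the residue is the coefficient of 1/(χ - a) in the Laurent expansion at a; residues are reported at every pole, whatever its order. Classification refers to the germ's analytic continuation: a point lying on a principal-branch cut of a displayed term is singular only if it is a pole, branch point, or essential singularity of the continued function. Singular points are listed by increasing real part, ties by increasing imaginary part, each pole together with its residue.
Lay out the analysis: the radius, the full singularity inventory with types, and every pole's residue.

Denominator factor (χ + 3/4)^2: pole of order 2 at -3/4, modulus 3/4.
Branch term (3)*log(1 - χ/(3/5)): its argument vanishes at χ = 3/5, a logarithmic branch point, modulus 3/5.
The radius of convergence is the smallest modulus among the singular points: 3/5.
The branch term is analytic at -3/4 and contributes nothing to the residue; only the rational part matters.
At the order-2 pole -3/4 set g(χ) = (χ - (-3/4))^2*(rational part) = -13*χ/6 - 3.
Order-2 pole: residue = g'(a); g'(-3/4) = -13/6, so the residue is -13/6.
List the singular points by increasing real part (a conjugate pair: the negative imaginary part first).

Radius of convergence at 0: 3/5.
At -3/4: a pole of order 2; residue -13/6.
At 3/5: a logarithmic branch point.


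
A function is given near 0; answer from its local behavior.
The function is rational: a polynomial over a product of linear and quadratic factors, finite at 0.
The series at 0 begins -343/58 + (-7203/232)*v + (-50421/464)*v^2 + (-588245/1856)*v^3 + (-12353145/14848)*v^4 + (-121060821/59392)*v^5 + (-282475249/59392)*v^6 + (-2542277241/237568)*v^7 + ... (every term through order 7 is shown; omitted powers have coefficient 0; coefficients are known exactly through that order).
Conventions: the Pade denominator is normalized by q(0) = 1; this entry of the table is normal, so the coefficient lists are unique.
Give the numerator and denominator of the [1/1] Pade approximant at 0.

The Pade approximant has numerator coefficients [-343/58, -2401/232]; denominator coefficients [1, -7/2].

Taylor coefficients needed (read off): a_0 = -343/58, a_1 = -7203/232, a_2 = -50421/464.
Write the denominator as Q(v) = 1 + q1*v. Requiring Q*f - P = O(v^3) with deg P <= 1 kills the coefficients of v^2..v^2 in Q*f:
  v^2: a_2 + q1*a_1 = 0, i.e. -50421/464 + (-7203/232)*q1 = 0.
Solving this linear system: q1 = -7/2.
The numerator is Q*f truncated at degree 1: P0 = a_0 = -343/58; P1 = a_1 + q1*a_0 = -2401/232.


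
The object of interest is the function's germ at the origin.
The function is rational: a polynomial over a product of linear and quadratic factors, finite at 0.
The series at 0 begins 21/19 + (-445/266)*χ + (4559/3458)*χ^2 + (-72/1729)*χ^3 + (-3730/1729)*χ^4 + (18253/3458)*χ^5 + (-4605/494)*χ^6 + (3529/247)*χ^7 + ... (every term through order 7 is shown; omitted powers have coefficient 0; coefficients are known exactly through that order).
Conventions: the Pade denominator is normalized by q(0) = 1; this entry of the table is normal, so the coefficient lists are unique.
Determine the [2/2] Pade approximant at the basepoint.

Taylor coefficients needed (read off): a_0 = 21/19, a_1 = -445/266, a_2 = 4559/3458, a_3 = -72/1729, a_4 = -3730/1729.
Write the denominator as Q(χ) = 1 + q1*χ + q2*χ^2. Requiring Q*f - P = O(χ^5) with deg P <= 2 kills the coefficients of χ^3..χ^4 in Q*f:
  χ^3: a_3 + q1*a_2 + q2*a_1 = 0, i.e. -72/1729 + (4559/3458)*q1 + (-445/266)*q2 = 0.
  χ^4: a_4 + q1*a_3 + q2*a_2 = 0, i.e. -3730/1729 + (-72/1729)*q1 + (4559/3458)*q2 = 0.
Solving this linear system: q1 = 43812596/19951441, q2 = 34030876/19951441.
The numerator is Q*f truncated at degree 2: P0 = a_0 = 21/19; P1 = a_1 + q1*a_0 = 4002511979/5307083306; P2 = a_2 + q1*a_1 + q2*a_0 = -32431240269/68992082978.

The Pade approximant has numerator coefficients [21/19, 4002511979/5307083306, -32431240269/68992082978]; denominator coefficients [1, 43812596/19951441, 34030876/19951441].


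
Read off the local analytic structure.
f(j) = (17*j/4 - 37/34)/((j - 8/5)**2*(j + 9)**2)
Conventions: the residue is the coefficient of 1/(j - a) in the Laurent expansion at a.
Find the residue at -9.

At the order-2 pole -9 set g(j) = (j - (-9))^2*f(j) = (17*j/4 - 37/34)/(j - 8/5)**2.
Order-2 pole: residue = g'(a); g'(-9) = -285825/10123636, so the residue is -285825/10123636.

The residue is -285825/10123636.


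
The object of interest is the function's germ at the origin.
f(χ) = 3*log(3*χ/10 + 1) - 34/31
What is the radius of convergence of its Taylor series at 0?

Branch term (3)*log(1 - χ/(-10/3)): its argument vanishes at χ = -10/3, a logarithmic branch point, modulus 10/3.
The radius of convergence is the smallest modulus among the singular points: 10/3.

The radius of convergence is 10/3.


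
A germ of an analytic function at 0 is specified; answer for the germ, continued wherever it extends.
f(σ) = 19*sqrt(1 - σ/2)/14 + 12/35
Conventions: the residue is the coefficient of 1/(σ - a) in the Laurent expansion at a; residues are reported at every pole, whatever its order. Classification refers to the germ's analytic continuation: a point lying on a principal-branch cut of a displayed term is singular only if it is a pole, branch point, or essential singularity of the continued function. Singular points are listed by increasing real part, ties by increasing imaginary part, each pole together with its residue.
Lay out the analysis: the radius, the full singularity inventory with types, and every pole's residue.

Branch term (19/14)*sqrt(1 - σ/(2)): its argument vanishes at σ = 2, a square-root branch point, modulus 2.
The radius of convergence is the smallest modulus among the singular points: 2.

Radius of convergence at 0: 2.
At 2: an algebraic (square-root) branch point.


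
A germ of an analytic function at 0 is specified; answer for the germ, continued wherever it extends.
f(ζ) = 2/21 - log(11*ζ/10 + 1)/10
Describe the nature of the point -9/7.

The point is a regular point.

There is no denominator, hence no pole anywhere.
Branch term log(1 - ζ/(-10/11)): argument at -9/7 is -29/70, nonzero, so -9/7 is not its branch point (a point on a principal cut is still regular for the continued germ).
So the germ continues analytically to -9/7.


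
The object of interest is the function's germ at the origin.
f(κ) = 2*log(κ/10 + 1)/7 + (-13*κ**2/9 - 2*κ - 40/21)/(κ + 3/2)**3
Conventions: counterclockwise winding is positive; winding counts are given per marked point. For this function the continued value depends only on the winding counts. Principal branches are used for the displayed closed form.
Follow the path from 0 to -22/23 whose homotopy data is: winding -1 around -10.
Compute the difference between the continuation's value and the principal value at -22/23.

Continued minus principal equals -(4/7)*pi*i.

The rational part is single-valued and drops out of the difference; each branch term changes only by its own monodromy.
(2/7)*log(1 - κ/(-10)): each positive loop around -10 adds 2*pi*i to the log, so winding -1 contributes (2/7)*(-1)*2*pi*i = -(4/7)*pi*i.
Summing the contributions at κ = -22/23 gives -(4/7)*pi*i.


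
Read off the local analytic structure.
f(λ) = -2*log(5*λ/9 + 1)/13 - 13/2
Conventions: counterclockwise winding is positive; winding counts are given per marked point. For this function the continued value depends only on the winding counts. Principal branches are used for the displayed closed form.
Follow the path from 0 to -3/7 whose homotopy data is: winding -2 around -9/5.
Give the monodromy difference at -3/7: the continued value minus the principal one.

The rational part is single-valued and drops out of the difference; each branch term changes only by its own monodromy.
(-2/13)*log(1 - λ/(-9/5)): each positive loop around -9/5 adds 2*pi*i to the log, so winding -2 contributes (-2/13)*(-2)*2*pi*i = (8/13)*pi*i.
Summing the contributions at λ = -3/7 gives (8/13)*pi*i.

Continued minus principal equals (8/13)*pi*i.


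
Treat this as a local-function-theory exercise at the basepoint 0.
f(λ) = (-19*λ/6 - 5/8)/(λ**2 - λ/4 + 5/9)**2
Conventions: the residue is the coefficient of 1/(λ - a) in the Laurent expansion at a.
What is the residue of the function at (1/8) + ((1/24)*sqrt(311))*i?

The factor λ**2 - λ/4 + 5/9 splits as (λ - a)(λ - a') with a = (1/8) + ((1/24)*sqrt(311))*i, a' = (1/8) - ((1/24)*sqrt(311))*i. At the order-2 pole a set g(λ) = (λ - a)^2*f(λ) = [-19*λ/6 - 5/8] / (λ - a')^2.
Order-2 pole: residue = g'(a); g'((1/8) + ((1/24)*sqrt(311))*i) = ((3528/96721)*sqrt(311))*i, so the residue is ((3528/96721)*sqrt(311))*i.

The residue is ((3528/96721)*sqrt(311))*i.


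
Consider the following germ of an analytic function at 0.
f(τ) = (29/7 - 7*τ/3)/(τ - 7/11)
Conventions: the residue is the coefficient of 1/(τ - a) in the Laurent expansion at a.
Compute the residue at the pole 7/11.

At the order-1 pole 7/11 set g(τ) = (τ - (7/11))*f(τ) = 29/7 - 7*τ/3.
Simple pole: residue = g(a) at a = 7/11, which is 614/231.

The residue is 614/231.


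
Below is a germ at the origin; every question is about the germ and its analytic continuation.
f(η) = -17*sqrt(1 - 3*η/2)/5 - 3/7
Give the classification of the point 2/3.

The point is an algebraic (square-root) branch point.

The term (-17/5)*sqrt(1 - η/(2/3)) has argument 1 - 2/3/(2/3) = 0 at 2/3: a square-root (algebraic, two-sheeted) branch point; the remaining terms are analytic or single-valued there.


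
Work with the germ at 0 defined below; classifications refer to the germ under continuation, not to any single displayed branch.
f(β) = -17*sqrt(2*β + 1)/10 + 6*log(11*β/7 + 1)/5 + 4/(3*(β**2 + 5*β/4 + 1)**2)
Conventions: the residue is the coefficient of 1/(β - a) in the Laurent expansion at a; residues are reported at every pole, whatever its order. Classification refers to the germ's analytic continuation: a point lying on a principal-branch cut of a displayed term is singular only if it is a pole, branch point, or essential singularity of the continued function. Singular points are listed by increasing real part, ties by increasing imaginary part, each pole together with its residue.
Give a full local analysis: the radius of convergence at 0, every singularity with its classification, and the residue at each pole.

Denominator factor (β**2 + 5*β/4 + 1)^2: discriminant -39/16, complex-conjugate roots (-5/8) + ((1/8)*sqrt(39))*i and (-5/8) - ((1/8)*sqrt(39))*i; poles of order 2, moduli 1 and 1.
Branch term (-17/10)*sqrt(1 - β/(-1/2)): its argument vanishes at β = -1/2, a square-root branch point, modulus 1/2.
Branch term (6/5)*log(1 - β/(-7/11)): its argument vanishes at β = -7/11, a logarithmic branch point, modulus 7/11.
The radius of convergence is the smallest modulus among the singular points: 1/2.
The branch terms are analytic at (-5/8) - ((1/8)*sqrt(39))*i and contribute nothing to the residue; only the rational part matters.
The factor β**2 + 5*β/4 + 1 splits as (β - a)(β - a') with a = (-5/8) - ((1/8)*sqrt(39))*i, a' = (-5/8) + ((1/8)*sqrt(39))*i. At the order-2 pole a set g(β) = (β - a)^2*(rational part) = [4/3] / (β - a')^2.
Order-2 pole: residue = g'(a); g'((-5/8) - ((1/8)*sqrt(39))*i) = ((512/4563)*sqrt(39))*i, so the residue is ((512/4563)*sqrt(39))*i.
The branch terms are analytic at (-5/8) + ((1/8)*sqrt(39))*i and contribute nothing to the residue; only the rational part matters.
The factor β**2 + 5*β/4 + 1 splits as (β - a)(β - a') with a = (-5/8) + ((1/8)*sqrt(39))*i, a' = (-5/8) - ((1/8)*sqrt(39))*i. At the order-2 pole a set g(β) = (β - a)^2*(rational part) = [4/3] / (β - a')^2.
Order-2 pole: residue = g'(a); g'((-5/8) + ((1/8)*sqrt(39))*i) = -((512/4563)*sqrt(39))*i, so the residue is -((512/4563)*sqrt(39))*i.
List the singular points by increasing real part (a conjugate pair: the negative imaginary part first).

Radius of convergence at 0: 1/2.
At -7/11: a logarithmic branch point.
At (-5/8) - ((1/8)*sqrt(39))*i: a pole of order 2; residue ((512/4563)*sqrt(39))*i.
At (-5/8) + ((1/8)*sqrt(39))*i: a pole of order 2; residue -((512/4563)*sqrt(39))*i.
At -1/2: an algebraic (square-root) branch point.


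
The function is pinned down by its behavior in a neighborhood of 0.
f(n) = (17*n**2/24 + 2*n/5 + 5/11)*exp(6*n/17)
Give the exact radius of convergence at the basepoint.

The radius of convergence is infinite.

The factor exp(6*n/17) is entire and contributes no finite singular point.
The polynomial part has no poles.
No finite singular points: the Taylor series at 0 converges everywhere.


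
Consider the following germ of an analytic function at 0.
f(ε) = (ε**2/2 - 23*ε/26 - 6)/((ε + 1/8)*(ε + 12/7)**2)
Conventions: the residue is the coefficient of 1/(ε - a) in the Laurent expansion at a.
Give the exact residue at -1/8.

The residue is -479563/205946.

At the order-1 pole -1/8 set g(ε) = (ε - (-1/8))*f(ε) = (ε**2/2 - 23*ε/26 - 6)/(ε + 12/7)**2.
Simple pole: residue = g(a) at a = -1/8, which is -479563/205946.


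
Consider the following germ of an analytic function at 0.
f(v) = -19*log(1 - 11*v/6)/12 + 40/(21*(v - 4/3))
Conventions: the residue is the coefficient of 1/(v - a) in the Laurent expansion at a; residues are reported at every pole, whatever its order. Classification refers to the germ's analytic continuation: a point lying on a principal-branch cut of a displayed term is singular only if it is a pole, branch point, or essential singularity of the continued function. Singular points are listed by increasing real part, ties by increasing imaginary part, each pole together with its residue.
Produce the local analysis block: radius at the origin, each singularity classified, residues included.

Denominator factor (v - 4/3): pole of order 1 at 4/3, modulus 4/3.
Branch term (-19/12)*log(1 - v/(6/11)): its argument vanishes at v = 6/11, a logarithmic branch point, modulus 6/11.
The radius of convergence is the smallest modulus among the singular points: 6/11.
The branch term is analytic at 4/3 and contributes nothing to the residue; only the rational part matters.
At the order-1 pole 4/3 set g(v) = (v - (4/3))*(rational part) = 40/21.
Simple pole: residue = g(a) at a = 4/3, which is 40/21.
List the singular points by increasing real part (a conjugate pair: the negative imaginary part first).

Radius of convergence at 0: 6/11.
At 6/11: a logarithmic branch point.
At 4/3: a pole of order 1; residue 40/21.


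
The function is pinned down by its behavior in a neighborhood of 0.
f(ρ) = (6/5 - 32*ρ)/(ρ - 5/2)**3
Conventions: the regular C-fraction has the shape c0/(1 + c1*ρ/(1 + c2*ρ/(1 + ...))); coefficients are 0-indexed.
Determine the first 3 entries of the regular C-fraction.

The regular C-fraction coefficients are [-48/625, 382/15, -76454/2865].

Taylor coefficients (expand at 0): a_0 = -48/625, a_1 = 6112/3125, a_2 = 37248/15625.
c0 = a_0 = -48/625. Peel one level at a time: if S = 1 + c*ρ/S' with S'(0) = 1, then c is the ρ-coefficient of S and S' = c*ρ/(S - 1).
S_1 = c0/f = 1 + (382/15)*ρ + (152908/225)*ρ^2 + ...; c1 = 382/15.
S_2 = c1*ρ/(S_1 - 1) = 1 + (-76454/2865)*ρ + ...; c2 = -76454/2865.


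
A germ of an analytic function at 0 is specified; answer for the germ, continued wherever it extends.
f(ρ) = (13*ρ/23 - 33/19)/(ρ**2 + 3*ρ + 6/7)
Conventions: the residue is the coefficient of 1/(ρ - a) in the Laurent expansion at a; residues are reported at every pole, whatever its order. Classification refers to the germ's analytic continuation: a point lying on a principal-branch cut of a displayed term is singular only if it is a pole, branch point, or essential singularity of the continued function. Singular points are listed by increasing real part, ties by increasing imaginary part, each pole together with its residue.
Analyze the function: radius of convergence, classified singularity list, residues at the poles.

Denominator factor (ρ**2 + 3*ρ + 6/7): discriminant 39/7, real irrational roots -3/2 + (1/14)*sqrt(273) and -3/2 - (1/14)*sqrt(273); poles of order 1, moduli 3/2 - (1/14)*sqrt(273) and 3/2 + (1/14)*sqrt(273).
The radius of convergence is the smallest modulus among the singular points: 3/2 - (1/14)*sqrt(273).
The factor ρ**2 + 3*ρ + 6/7 splits as (ρ - a)(ρ - a') with a = -3/2 - (1/14)*sqrt(273), a' = -3/2 + (1/14)*sqrt(273). At the order-1 pole a set g(ρ) = (ρ - a)*f(ρ) = [13*ρ/23 - 33/19] / (ρ - a').
Simple pole: residue = g(a) at a = -3/2 - (1/14)*sqrt(273), which is 13/46 + (753/11362)*sqrt(273).
The factor ρ**2 + 3*ρ + 6/7 splits as (ρ - a)(ρ - a') with a = -3/2 + (1/14)*sqrt(273), a' = -3/2 - (1/14)*sqrt(273). At the order-1 pole a set g(ρ) = (ρ - a)*f(ρ) = [13*ρ/23 - 33/19] / (ρ - a').
Simple pole: residue = g(a) at a = -3/2 + (1/14)*sqrt(273), which is 13/46 - (753/11362)*sqrt(273).
List the singular points by increasing real part (a conjugate pair: the negative imaginary part first).

Radius of convergence at 0: 3/2 - (1/14)*sqrt(273).
At -3/2 - (1/14)*sqrt(273): a pole of order 1; residue 13/46 + (753/11362)*sqrt(273).
At -3/2 + (1/14)*sqrt(273): a pole of order 1; residue 13/46 - (753/11362)*sqrt(273).


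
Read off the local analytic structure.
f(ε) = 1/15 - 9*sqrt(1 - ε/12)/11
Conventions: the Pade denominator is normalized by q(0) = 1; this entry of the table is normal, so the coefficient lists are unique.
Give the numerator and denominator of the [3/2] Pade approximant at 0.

Taylor coefficients needed (expand at 0): a_0 = -124/165, a_1 = 3/88, a_2 = 1/1408, a_3 = 1/33792, a_4 = 5/3244032, a_5 = 7/77856768.
Write the denominator as Q(ε) = 1 + q1*ε + q2*ε^2. Requiring Q*f - P = O(ε^6) with deg P <= 3 kills the coefficients of ε^4..ε^5 in Q*f:
  ε^4: a_4 + q1*a_3 + q2*a_2 = 0, i.e. 5/3244032 + (1/33792)*q1 + (1/1408)*q2 = 0.
  ε^5: a_5 + q1*a_4 + q2*a_3 = 0, i.e. 7/77856768 + (5/3244032)*q1 + (1/33792)*q2 = 0.
Solving this linear system: q1 = -1/12, q2 = 1/768.
The numerator is Q*f truncated at degree 3: P0 = a_0 = -124/165; P1 = a_1 + q1*a_0 = 383/3960; P2 = a_2 + q1*a_1 + q2*a_0 = -197/63360; P3 = a_3 + q1*a_2 + q2*a_1 = 1/67584.

The Pade approximant has numerator coefficients [-124/165, 383/3960, -197/63360, 1/67584]; denominator coefficients [1, -1/12, 1/768].


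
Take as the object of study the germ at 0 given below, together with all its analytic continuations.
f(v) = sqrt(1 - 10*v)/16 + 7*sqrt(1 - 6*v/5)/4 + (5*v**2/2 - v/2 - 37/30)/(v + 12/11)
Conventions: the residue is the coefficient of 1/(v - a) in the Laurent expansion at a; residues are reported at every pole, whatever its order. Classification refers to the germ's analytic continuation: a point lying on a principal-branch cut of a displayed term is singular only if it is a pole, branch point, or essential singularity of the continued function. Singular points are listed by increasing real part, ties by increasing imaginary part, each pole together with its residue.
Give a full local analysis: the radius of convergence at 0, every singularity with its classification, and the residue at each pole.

Radius of convergence at 0: 1/10.
At -12/11: a pole of order 1; residue 8303/3630.
At 1/10: an algebraic (square-root) branch point.
At 5/6: an algebraic (square-root) branch point.

Denominator factor (v + 12/11): pole of order 1 at -12/11, modulus 12/11.
Branch term (7/4)*sqrt(1 - v/(5/6)): its argument vanishes at v = 5/6, a square-root branch point, modulus 5/6.
Branch term (1/16)*sqrt(1 - v/(1/10)): its argument vanishes at v = 1/10, a square-root branch point, modulus 1/10.
The radius of convergence is the smallest modulus among the singular points: 1/10.
The branch terms are analytic at -12/11 and contribute nothing to the residue; only the rational part matters.
At the order-1 pole -12/11 set g(v) = (v - (-12/11))*(rational part) = 5*v**2/2 - v/2 - 37/30.
Simple pole: residue = g(a) at a = -12/11, which is 8303/3630.
List the singular points by increasing real part (a conjugate pair: the negative imaginary part first).


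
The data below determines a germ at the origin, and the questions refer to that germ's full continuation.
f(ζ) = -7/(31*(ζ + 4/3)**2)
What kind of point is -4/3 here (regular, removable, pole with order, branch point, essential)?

The point is a pole of order 2.

The denominator factor ζ + 4/3 vanishes at -4/3 and appears to the power 2; the numerator there equals -7/31, nonzero, and no other factor vanishes.
Hence a pole whose order is the multiplicity, 2.


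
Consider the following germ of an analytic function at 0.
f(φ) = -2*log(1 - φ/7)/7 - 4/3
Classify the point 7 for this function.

The point is a logarithmic branch point.

The term (-2/7)*log(1 - φ/(7)) has argument 1 - 7/(7) = 0 at 7: a logarithmic (infinitely-sheeted) branch point; the remaining terms are analytic or single-valued there.


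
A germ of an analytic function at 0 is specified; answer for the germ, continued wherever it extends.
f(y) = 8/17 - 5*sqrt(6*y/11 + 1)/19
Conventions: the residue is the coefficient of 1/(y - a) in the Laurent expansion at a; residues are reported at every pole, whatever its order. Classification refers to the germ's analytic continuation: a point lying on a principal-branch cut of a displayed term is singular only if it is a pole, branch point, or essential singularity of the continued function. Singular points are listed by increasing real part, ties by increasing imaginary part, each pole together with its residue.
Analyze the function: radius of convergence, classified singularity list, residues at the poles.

Branch term (-5/19)*sqrt(1 - y/(-11/6)): its argument vanishes at y = -11/6, a square-root branch point, modulus 11/6.
The radius of convergence is the smallest modulus among the singular points: 11/6.

Radius of convergence at 0: 11/6.
At -11/6: an algebraic (square-root) branch point.


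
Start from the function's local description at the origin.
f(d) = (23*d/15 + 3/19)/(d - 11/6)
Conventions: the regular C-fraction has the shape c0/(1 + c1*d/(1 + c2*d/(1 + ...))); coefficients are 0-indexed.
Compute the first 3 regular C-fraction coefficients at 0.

The regular C-fraction coefficients are [-18/209, -5077/495, 437/45].

Taylor coefficients (expand at 0): a_0 = -18/209, a_1 = -10154/11495, a_2 = -60924/126445.
c0 = a_0 = -18/209. Peel one level at a time: if S = 1 + c*d/S' with S'(0) = 1, then c is the d-coefficient of S and S' = c*d/(S - 1).
S_1 = c0/f = 1 + (-5077/495)*d + (2218649/22275)*d^2 + ...; c1 = -5077/495.
S_2 = c1*d/(S_1 - 1) = 1 + (437/45)*d + ...; c2 = 437/45.


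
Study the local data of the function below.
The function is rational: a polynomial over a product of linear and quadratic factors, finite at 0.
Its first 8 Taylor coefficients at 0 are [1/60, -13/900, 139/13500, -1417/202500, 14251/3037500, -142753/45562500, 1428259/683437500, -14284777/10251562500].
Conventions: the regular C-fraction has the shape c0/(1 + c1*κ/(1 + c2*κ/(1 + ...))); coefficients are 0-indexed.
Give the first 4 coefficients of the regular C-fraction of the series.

Taylor coefficients (read off): a_0 = 1/60, a_1 = -13/900, a_2 = 139/13500, a_3 = -1417/202500.
c0 = a_0 = 1/60. Peel one level at a time: if S = 1 + c*κ/S' with S'(0) = 1, then c is the κ-coefficient of S and S' = c*κ/(S - 1).
S_1 = c0/f = 1 + (13/15)*κ + (2/15)*κ^2 + ...; c1 = 13/15.
S_2 = c1*κ/(S_1 - 1) = 1 + (-2/13)*κ + (4/169)*κ^2 + ...; c2 = -2/13.
S_3 = c2*κ/(S_2 - 1) = 1 + (2/13)*κ + ...; c3 = 2/13.

The regular C-fraction coefficients are [1/60, 13/15, -2/13, 2/13].


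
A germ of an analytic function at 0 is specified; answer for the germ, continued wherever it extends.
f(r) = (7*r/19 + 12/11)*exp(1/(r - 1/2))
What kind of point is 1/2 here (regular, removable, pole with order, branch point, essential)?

The exponent 1/(r - (1/2)) has a pole at 1/2, so exp(1/(r - (1/2))) takes every nonzero value near it: an essential singularity (not a pole of any order).

The point is an essential singularity.


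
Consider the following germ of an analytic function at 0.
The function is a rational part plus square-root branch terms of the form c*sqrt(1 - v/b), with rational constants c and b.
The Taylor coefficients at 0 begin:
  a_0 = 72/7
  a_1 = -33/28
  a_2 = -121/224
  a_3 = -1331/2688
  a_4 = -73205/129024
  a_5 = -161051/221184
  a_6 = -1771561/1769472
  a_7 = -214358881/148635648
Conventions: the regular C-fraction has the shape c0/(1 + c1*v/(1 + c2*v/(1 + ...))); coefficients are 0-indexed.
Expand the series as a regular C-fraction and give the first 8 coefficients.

The regular C-fraction coefficients are [72/7, 11/96, -55/96, -11/30, -11/20, -55/144, -77/144, -11/28].

Taylor coefficients (read off): a_0 = 72/7, a_1 = -33/28, a_2 = -121/224, a_3 = -1331/2688, a_4 = -73205/129024, a_5 = -161051/221184, a_6 = -1771561/1769472, a_7 = -214358881/148635648.
c0 = a_0 = 72/7. Peel one level at a time: if S = 1 + c*v/S' with S'(0) = 1, then c is the v-coefficient of S and S' = c*v/(S - 1).
S_1 = c0/f = 1 + (11/96)*v + (605/9216)*v^2 + ...; c1 = 11/96.
S_2 = c1*v/(S_1 - 1) = 1 + (-55/96)*v + (-121/576)*v^2 + ...; c2 = -55/96.
S_3 = c2*v/(S_2 - 1) = 1 + (-11/30)*v + (-121/600)*v^2 + ...; c3 = -11/30.
S_4 = c3*v/(S_3 - 1) = 1 + (-11/20)*v + (-121/576)*v^2 + ...; c4 = -11/20.
S_5 = c4*v/(S_4 - 1) = 1 + (-55/144)*v + (-4235/20736)*v^2 + ...; c5 = -55/144.
S_6 = c5*v/(S_5 - 1) = 1 + (-77/144)*v + (-121/576)*v^2 + ...; c6 = -77/144.
S_7 = c6*v/(S_6 - 1) = 1 + (-11/28)*v + ...; c7 = -11/28.


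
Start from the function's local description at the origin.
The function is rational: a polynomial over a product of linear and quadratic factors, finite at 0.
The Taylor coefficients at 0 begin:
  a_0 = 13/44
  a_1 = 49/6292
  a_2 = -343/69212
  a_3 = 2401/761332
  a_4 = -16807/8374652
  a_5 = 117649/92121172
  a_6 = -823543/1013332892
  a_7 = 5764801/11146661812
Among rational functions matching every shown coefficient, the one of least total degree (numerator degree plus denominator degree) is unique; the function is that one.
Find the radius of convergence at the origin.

The radius of convergence is 11/7.

No rational of total degree below 2 reproduces all 8 coefficients; solving the [1/1] Pade equations on them gives f(β) = (4*β/13 + 13/28)/(β + 11/7), whose expansion matches every shown term.
Denominator factor (β + 11/7): pole of order 1 at -11/7, modulus 11/7.
The radius of convergence is the smallest modulus among the singular points: 11/7.


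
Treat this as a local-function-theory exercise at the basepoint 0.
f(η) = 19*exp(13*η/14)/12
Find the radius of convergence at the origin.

The factor exp(13*η/14) is entire and contributes no finite singular point.
The polynomial part has no poles.
No finite singular points: the Taylor series at 0 converges everywhere.

The radius of convergence is infinite.


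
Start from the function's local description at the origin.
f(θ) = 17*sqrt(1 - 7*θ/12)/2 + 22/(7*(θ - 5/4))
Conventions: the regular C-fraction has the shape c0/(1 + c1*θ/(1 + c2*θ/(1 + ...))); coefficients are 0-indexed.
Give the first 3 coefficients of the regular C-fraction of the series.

The regular C-fraction coefficients are [419/70, 37721/50280, -902079143/758644752].

Taylor coefficients (expand at 0): a_0 = 419/70, a_1 = -37721/8400, a_2 = -3972907/2016000.
c0 = a_0 = 419/70. Peel one level at a time: if S = 1 + c*θ/S' with S'(0) = 1, then c is the θ-coefficient of S and S' = c*θ/(S - 1).
S_1 = c0/f = 1 + (37721/50280)*θ + (902079143/1011231360)*θ^2 + ...; c1 = 37721/50280.
S_2 = c1*θ/(S_1 - 1) = 1 + (-902079143/758644752)*θ + ...; c2 = -902079143/758644752.


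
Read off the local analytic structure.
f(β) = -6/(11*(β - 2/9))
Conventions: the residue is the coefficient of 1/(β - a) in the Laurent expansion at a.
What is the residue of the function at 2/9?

The residue is -6/11.

At the order-1 pole 2/9 set g(β) = (β - (2/9))*f(β) = -6/11.
Simple pole: residue = g(a) at a = 2/9, which is -6/11.


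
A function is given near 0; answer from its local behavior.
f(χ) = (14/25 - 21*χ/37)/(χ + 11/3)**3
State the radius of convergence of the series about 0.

The radius of convergence is 11/3.

Denominator factor (χ + 11/3)^3: pole of order 3 at -11/3, modulus 11/3.
The radius of convergence is the smallest modulus among the singular points: 11/3.


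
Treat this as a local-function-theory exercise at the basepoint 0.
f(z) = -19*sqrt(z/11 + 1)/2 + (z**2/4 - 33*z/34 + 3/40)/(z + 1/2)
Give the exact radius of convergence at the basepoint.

The radius of convergence is 1/2.

Denominator factor (z + 1/2): pole of order 1 at -1/2, modulus 1/2.
Branch term (-19/2)*sqrt(1 - z/(-11)): its argument vanishes at z = -11, a square-root branch point, modulus 11.
The radius of convergence is the smallest modulus among the singular points: 1/2.


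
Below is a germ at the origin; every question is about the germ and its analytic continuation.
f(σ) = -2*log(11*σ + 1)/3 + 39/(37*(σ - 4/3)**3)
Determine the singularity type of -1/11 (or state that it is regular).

The term (-2/3)*log(1 - σ/(-1/11)) has argument 1 - -1/11/(-1/11) = 0 at -1/11: a logarithmic (infinitely-sheeted) branch point; the remaining terms are analytic or single-valued there.

The point is a logarithmic branch point.


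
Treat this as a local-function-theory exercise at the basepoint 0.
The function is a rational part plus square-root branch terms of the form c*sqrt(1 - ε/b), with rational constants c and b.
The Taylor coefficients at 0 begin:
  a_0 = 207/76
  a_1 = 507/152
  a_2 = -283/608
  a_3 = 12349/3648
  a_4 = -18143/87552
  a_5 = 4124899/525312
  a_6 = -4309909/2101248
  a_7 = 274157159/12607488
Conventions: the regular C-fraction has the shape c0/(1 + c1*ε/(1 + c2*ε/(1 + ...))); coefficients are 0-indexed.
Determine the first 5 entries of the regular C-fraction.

The regular C-fraction coefficients are [207/76, -169/138, 63631/46644, 4955741/6791772, -391344681/412342276].

Taylor coefficients (read off): a_0 = 207/76, a_1 = 507/152, a_2 = -283/608, a_3 = 12349/3648, a_4 = -18143/87552.
c0 = a_0 = 207/76. Peel one level at a time: if S = 1 + c*ε/S' with S'(0) = 1, then c is the ε-coefficient of S and S' = c*ε/(S - 1).
S_1 = c0/f = 1 + (-169/138)*ε + (63631/38088)*ε^2 + ...; c1 = -169/138.
S_2 = c1*ε/(S_1 - 1) = 1 + (63631/46644)*ε + (-4093873/4112784)*ε^2 + ...; c2 = 63631/46644.
S_3 = c2*ε/(S_2 - 1) = 1 + (4955741/6791772)*ε + (124273163/179452816)*ε^2 + ...; c3 = 4955741/6791772.
S_4 = c3*ε/(S_3 - 1) = 1 + (-391344681/412342276)*ε + ...; c4 = -391344681/412342276.
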